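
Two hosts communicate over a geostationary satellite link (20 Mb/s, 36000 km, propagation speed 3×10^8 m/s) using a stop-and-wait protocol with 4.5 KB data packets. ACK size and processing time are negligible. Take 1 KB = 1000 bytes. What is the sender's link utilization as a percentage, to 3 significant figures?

0.744 %

t_tx = L/R = 36000/20000000 = 0.0018 s.
t_prop = 36000000/300000000 = 0.12 s; RTT = 0.24 s.
Cycle = t_tx + RTT = 0.2418 s.
Utilization = t_tx / cycle = 0.0018/0.2418 = 0.744 %.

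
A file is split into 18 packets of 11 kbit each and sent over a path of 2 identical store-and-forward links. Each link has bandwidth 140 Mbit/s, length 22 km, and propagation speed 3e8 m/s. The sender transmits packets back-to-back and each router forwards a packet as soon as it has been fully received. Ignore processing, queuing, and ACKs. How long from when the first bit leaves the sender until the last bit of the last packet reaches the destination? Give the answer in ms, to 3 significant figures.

Per-hop transmission t_tx = L/R = 11000/140000000 = 0.0785714 ms.
Per-hop propagation t_prop = 22000/300000000 = 0.0733333 ms.
Pipeline fill: first packet needs 2·t_tx to clear all hops; remaining 17 packets each add one t_tx.
Total = (2+18-1)·t_tx + 2·t_prop = 19·0.0785714 + 2·0.0733333 = 1.64 ms.

1.64 ms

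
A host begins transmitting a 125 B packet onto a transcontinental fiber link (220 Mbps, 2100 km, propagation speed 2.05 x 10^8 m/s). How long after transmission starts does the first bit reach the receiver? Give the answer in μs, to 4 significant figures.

First bit experiences only propagation delay: d/s = 2100000/2.05e+08 = 10240 μs.

10240 μs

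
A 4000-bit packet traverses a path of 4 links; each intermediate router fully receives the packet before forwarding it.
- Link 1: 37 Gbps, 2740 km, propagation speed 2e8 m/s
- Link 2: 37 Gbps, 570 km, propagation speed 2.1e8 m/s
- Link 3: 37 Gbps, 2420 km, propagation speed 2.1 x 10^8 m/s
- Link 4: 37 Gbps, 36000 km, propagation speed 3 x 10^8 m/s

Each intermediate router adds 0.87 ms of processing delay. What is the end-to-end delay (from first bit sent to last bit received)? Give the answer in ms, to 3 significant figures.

Transmission delay per hop = L/R = 4000/37000000000 = 0.000108108 ms; 4 hops → 0.000432432 ms.
Propagation delays (d/s per hop): 13.7, 2.71429, 11.5238, 120 ms; sum = 147.938 ms.
Processing at 3 router(s): 3 × 0.87 ms = 2.61 ms.
End-to-end = 151 ms.

151 ms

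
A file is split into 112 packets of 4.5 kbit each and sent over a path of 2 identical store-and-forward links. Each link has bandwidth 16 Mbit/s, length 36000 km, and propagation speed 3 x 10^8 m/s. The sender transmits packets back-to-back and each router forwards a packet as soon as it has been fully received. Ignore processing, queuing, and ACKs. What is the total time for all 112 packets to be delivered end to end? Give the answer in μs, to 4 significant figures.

Per-hop transmission t_tx = L/R = 4500/16000000 = 281.25 μs.
Per-hop propagation t_prop = 36000000/300000000 = 120000 μs.
Pipeline fill: first packet needs 2·t_tx to clear all hops; remaining 111 packets each add one t_tx.
Total = (2+112-1)·t_tx + 2·t_prop = 113·281.25 + 2·120000 = 271800 μs.

271800 μs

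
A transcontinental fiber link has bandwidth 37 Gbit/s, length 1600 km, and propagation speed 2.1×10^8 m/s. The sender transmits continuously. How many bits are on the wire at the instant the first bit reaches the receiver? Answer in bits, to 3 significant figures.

Propagation delay = 1600000 / 210000000 = 0.00761905 s.
BDP = R × t_prop = 37000000000 × 0.00761905 = 281905000 bits.

282000000 bits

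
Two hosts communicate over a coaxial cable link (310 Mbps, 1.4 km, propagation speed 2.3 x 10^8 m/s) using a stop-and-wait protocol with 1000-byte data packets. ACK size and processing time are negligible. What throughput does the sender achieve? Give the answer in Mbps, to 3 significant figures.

211 Mbps

t_tx = L/R = 8000/310000000 = 2.58065e-05 s.
t_prop = 1400/2.3e+08 = 6.08696e-06 s; RTT = 1.21739e-05 s.
Cycle = t_tx + RTT = 3.79804e-05 s.
Throughput = L / cycle = 8000 / 3.79804e-05 = 211 Mbps.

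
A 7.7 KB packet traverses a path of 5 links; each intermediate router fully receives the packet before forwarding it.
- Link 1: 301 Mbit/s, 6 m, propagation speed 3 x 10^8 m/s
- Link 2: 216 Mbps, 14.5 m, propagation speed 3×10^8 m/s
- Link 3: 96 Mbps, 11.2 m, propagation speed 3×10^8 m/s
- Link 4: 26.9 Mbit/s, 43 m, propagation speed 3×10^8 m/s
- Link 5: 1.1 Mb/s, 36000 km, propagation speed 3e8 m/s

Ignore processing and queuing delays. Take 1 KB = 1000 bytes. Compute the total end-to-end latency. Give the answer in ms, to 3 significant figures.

179 ms

L = 61600 bits.
Transmission delays (L/R per hop): 0.204651, 0.285185, 0.641667, 2.28996, 56 ms; sum = 59.4215 ms.
Propagation delays (d/s per hop): 2e-05, 4.83333e-05, 3.73333e-05, 0.000143333, 120 ms; sum = 120 ms.
End-to-end = 179 ms.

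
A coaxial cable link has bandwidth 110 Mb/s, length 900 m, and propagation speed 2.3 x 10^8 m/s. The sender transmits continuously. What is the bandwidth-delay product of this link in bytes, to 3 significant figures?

Propagation delay = 900 / 2.3e+08 = 3.91304e-06 s.
BDP = R × t_prop = 110000000 × 3.91304e-06 = 430.435 bits.
In bytes: 430.435/8 = 53.8 bytes.

53.8 bytes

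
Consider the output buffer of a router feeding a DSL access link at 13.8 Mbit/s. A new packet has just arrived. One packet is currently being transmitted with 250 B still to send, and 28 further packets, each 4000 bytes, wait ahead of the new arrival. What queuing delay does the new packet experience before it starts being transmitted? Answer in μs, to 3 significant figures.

Each queued packet: L/R = 32000/13800000 = 2318.84 μs.
28 queued → 64927.5 μs.
Plus remaining 2000 bits of current packet: 144.928 μs.
Queuing delay = 65100 μs.

65100 μs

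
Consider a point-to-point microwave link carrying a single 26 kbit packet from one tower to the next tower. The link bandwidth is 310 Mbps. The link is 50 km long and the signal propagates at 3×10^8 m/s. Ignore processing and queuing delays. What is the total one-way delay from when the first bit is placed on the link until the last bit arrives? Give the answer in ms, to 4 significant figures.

0.2505 ms

L = 26000 bits.
Transmission delay = L/R = 26000 / 310000000 = 0.083871 ms.
Propagation delay = d/s = 50000 m / 300000000 m/s = 0.166667 ms.
Total = 0.2505 ms.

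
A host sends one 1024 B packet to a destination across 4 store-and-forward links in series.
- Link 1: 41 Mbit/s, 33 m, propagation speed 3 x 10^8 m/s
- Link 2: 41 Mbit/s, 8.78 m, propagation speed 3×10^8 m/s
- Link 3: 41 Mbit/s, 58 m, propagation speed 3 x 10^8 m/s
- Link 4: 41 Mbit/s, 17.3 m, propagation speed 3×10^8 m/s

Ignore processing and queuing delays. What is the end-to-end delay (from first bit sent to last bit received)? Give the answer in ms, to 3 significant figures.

0.800 ms

L = 1024 × 8 = 8192 bits.
Transmission delay per hop = L/R = 8192/41000000 = 0.199805 ms; 4 hops → 0.79922 ms.
Propagation delays (d/s per hop): 0.00011, 2.92667e-05, 0.000193333, 5.76667e-05 ms; sum = 0.000390267 ms.
End-to-end = 0.800 ms.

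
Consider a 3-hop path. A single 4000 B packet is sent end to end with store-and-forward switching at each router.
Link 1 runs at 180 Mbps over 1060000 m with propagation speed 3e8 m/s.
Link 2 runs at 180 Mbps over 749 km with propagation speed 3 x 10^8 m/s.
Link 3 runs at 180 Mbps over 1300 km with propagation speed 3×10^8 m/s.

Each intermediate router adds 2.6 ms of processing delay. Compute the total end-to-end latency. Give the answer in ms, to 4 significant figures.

16.10 ms

L = 4000 × 8 = 32000 bits.
Transmission delay per hop = L/R = 32000/180000000 = 0.177778 ms; 3 hops → 0.533333 ms.
Propagation delays (d/s per hop): 3.53333, 2.49667, 4.33333 ms; sum = 10.3633 ms.
Processing at 2 router(s): 2 × 2.6 ms = 5.2 ms.
End-to-end = 16.10 ms.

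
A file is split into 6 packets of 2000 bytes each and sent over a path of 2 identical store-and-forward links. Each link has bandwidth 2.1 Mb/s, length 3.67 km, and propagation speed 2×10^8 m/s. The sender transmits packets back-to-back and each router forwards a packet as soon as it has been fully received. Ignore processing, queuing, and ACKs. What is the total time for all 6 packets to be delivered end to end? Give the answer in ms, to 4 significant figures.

53.37 ms

Per-hop transmission t_tx = L/R = 16000/2100000 = 7.61905 ms.
Per-hop propagation t_prop = 3670/200000000 = 0.01835 ms.
Pipeline fill: first packet needs 2·t_tx to clear all hops; remaining 5 packets each add one t_tx.
Total = (2+6-1)·t_tx + 2·t_prop = 7·7.61905 + 2·0.01835 = 53.37 ms.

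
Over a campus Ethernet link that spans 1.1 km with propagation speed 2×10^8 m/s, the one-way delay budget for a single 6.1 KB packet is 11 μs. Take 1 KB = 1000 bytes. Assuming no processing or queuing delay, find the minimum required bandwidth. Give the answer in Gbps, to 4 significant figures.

L = 48800 bits.
Propagation delay = 1100 / 200000000 = 5.5 μs.
Transmission budget = 11 − 5.5 = 5.5 μs.
R ≥ L / t_tx = 48800 bits / 5.5e-06 s = 8.873 Gbps.

8.873 Gbps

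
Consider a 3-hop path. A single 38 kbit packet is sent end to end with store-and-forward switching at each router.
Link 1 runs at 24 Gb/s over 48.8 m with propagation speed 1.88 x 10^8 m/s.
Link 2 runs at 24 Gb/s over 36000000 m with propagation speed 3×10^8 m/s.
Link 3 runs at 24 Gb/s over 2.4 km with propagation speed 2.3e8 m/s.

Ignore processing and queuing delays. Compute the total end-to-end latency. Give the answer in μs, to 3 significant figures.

120000 μs

L = 38000 bits.
Transmission delay per hop = L/R = 38000/24000000000 = 1.58333 μs; 3 hops → 4.75 μs.
Propagation delays (d/s per hop): 0.259574, 120000, 10.4348 μs; sum = 120011 μs.
End-to-end = 120000 μs.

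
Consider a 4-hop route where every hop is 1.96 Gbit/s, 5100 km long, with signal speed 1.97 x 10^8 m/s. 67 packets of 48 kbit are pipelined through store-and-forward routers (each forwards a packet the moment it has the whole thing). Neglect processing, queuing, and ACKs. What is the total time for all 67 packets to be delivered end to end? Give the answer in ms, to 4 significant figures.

Per-hop transmission t_tx = L/R = 48000/1960000000 = 0.0244898 ms.
Per-hop propagation t_prop = 5100000/197000000 = 25.8883 ms.
Pipeline fill: first packet needs 4·t_tx to clear all hops; remaining 66 packets each add one t_tx.
Total = (4+67-1)·t_tx + 4·t_prop = 70·0.0244898 + 4·25.8883 = 105.3 ms.

105.3 ms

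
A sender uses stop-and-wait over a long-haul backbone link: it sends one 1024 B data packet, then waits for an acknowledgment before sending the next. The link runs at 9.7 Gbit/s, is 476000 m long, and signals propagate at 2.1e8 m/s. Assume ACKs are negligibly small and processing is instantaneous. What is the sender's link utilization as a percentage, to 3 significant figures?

t_tx = L/R = 8192/9700000000 = 8.44536e-07 s.
t_prop = 476000/210000000 = 0.00226667 s; RTT = 0.00453333 s.
Cycle = t_tx + RTT = 0.00453418 s.
Utilization = t_tx / cycle = 8.44536e-07/0.00453418 = 0.0186 %.

0.0186 %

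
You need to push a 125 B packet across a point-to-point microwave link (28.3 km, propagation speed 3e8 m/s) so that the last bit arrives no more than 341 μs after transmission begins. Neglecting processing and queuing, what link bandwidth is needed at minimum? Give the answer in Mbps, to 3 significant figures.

L = 1000 bits.
Propagation delay = 28300 / 300000000 = 94.3333 μs.
Transmission budget = 341 − 94.3333 = 246.667 μs.
R ≥ L / t_tx = 1000 bits / 0.000246667 s = 4.05 Mbps.

4.05 Mbps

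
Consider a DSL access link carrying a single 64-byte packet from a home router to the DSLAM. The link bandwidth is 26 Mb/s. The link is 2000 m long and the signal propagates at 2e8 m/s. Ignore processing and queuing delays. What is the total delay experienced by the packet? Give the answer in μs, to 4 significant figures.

L = 64 × 8 = 512 bits.
Transmission delay = L/R = 512 / 26000000 = 19.6923 μs.
Propagation delay = d/s = 2000 m / 200000000 m/s = 10 μs.
Total = 29.69 μs.

29.69 μs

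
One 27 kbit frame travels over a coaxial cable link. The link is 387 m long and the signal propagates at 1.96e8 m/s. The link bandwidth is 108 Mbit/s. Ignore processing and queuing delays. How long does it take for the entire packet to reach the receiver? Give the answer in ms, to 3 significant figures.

0.252 ms

L = 27000 bits.
Transmission delay = L/R = 27000 / 108000000 = 0.25 ms.
Propagation delay = d/s = 387 m / 196000000 m/s = 0.00197449 ms.
Total = 0.252 ms.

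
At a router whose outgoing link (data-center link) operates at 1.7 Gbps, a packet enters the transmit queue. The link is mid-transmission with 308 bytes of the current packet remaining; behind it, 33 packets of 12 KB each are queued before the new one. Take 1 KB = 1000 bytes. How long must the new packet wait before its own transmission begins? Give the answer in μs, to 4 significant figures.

1865 μs

Each queued packet: L/R = 96000/1700000000 = 56.4706 μs.
33 queued → 1863.53 μs.
Plus remaining 2464 bits of current packet: 1.44941 μs.
Queuing delay = 1865 μs.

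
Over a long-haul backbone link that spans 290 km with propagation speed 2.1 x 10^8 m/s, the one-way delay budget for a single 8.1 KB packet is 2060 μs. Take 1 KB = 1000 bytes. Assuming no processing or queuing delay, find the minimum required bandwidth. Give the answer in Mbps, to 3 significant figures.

95.4 Mbps

L = 64800 bits.
Propagation delay = 290000 / 210000000 = 1380.95 μs.
Transmission budget = 2060 − 1380.95 = 679.048 μs.
R ≥ L / t_tx = 64800 bits / 0.000679048 s = 95.4 Mbps.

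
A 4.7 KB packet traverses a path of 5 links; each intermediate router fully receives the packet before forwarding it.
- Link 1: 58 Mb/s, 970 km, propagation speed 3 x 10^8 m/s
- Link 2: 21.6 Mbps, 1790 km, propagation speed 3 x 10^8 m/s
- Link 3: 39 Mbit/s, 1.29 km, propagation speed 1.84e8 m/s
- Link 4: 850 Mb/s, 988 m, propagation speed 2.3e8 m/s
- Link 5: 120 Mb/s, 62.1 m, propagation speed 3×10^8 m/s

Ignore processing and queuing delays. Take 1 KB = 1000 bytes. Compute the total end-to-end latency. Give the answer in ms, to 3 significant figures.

12.9 ms

L = 37600 bits.
Transmission delays (L/R per hop): 0.648276, 1.74074, 0.964103, 0.0442353, 0.313333 ms; sum = 3.71069 ms.
Propagation delays (d/s per hop): 3.23333, 5.96667, 0.00701087, 0.00429565, 0.000207 ms; sum = 9.21151 ms.
End-to-end = 12.9 ms.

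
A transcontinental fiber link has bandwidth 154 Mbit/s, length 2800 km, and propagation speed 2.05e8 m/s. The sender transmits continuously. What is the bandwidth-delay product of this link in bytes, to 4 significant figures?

Propagation delay = 2800000 / 2.05e+08 = 0.0136585 s.
BDP = R × t_prop = 154000000 × 0.0136585 = 2103410 bits.
In bytes: 2103410/8 = 262900 bytes.

262900 bytes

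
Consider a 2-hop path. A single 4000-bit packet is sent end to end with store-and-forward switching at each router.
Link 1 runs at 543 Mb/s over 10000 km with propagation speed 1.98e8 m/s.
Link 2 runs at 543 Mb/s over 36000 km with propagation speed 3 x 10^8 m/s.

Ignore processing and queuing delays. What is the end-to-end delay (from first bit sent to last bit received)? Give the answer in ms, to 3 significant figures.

Transmission delay per hop = L/R = 4000/543000000 = 0.00736648 ms; 2 hops → 0.014733 ms.
Propagation delays (d/s per hop): 50.5051, 120 ms; sum = 170.505 ms.
End-to-end = 171 ms.

171 ms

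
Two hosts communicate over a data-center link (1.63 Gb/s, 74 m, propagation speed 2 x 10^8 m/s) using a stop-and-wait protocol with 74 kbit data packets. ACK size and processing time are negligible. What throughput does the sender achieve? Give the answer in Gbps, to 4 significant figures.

t_tx = L/R = 74000/1630000000 = 4.53988e-05 s.
t_prop = 74/200000000 = 3.7e-07 s; RTT = 7.4e-07 s.
Cycle = t_tx + RTT = 4.61388e-05 s.
Throughput = L / cycle = 74000 / 4.61388e-05 = 1.604 Gbps.

1.604 Gbps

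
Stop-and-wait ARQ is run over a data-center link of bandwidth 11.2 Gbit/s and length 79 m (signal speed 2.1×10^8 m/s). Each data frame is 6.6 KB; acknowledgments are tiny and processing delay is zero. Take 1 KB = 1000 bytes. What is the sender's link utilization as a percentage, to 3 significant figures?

t_tx = L/R = 52800/11200000000 = 4.71429e-06 s.
t_prop = 79/210000000 = 3.7619e-07 s; RTT = 7.52381e-07 s.
Cycle = t_tx + RTT = 5.46667e-06 s.
Utilization = t_tx / cycle = 4.71429e-06/5.46667e-06 = 86.2 %.

86.2 %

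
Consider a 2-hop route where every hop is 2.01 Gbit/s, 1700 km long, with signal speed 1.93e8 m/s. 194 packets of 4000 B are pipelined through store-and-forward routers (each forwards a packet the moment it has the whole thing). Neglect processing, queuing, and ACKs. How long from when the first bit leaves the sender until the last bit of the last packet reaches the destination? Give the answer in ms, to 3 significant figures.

Per-hop transmission t_tx = L/R = 32000/2.01e+09 = 0.0159204 ms.
Per-hop propagation t_prop = 1700000/193000000 = 8.80829 ms.
Pipeline fill: first packet needs 2·t_tx to clear all hops; remaining 193 packets each add one t_tx.
Total = (2+194-1)·t_tx + 2·t_prop = 195·0.0159204 + 2·8.80829 = 20.7 ms.

20.7 ms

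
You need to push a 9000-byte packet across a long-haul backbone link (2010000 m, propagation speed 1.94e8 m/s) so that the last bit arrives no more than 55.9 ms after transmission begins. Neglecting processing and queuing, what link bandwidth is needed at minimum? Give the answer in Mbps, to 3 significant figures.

1.58 Mbps

L = 72000 bits.
Propagation delay = 2010000 / 194000000 = 10.3608 ms.
Transmission budget = 55.9 − 10.3608 = 45.5392 ms.
R ≥ L / t_tx = 72000 bits / 0.0455392 s = 1.58 Mbps.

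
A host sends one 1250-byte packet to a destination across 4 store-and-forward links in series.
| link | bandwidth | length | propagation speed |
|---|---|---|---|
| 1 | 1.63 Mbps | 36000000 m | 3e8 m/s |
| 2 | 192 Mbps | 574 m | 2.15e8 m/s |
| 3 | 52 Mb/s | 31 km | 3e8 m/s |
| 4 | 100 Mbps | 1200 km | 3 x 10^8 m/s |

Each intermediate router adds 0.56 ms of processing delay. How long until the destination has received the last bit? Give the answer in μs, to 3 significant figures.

132000 μs

L = 1250 × 8 = 10000 bits.
Transmission delays (L/R per hop): 6134.97, 52.0833, 192.308, 100 μs; sum = 6479.36 μs.
Propagation delays (d/s per hop): 120000, 2.66977, 103.333, 4000 μs; sum = 124106 μs.
Processing at 3 router(s): 3 × 0.56 ms = 1680 μs.
End-to-end = 132000 μs.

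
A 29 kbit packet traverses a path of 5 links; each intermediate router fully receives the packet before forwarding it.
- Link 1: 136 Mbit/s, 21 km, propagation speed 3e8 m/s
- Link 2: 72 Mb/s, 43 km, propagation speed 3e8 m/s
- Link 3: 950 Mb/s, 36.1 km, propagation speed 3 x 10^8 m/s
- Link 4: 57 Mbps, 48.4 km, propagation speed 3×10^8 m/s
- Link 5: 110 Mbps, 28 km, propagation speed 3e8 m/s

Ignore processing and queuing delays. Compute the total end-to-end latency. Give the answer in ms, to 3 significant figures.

2.01 ms

L = 29000 bits.
Transmission delays (L/R per hop): 0.213235, 0.402778, 0.0305263, 0.508772, 0.263636 ms; sum = 1.41895 ms.
Propagation delays (d/s per hop): 0.07, 0.143333, 0.120333, 0.161333, 0.0933333 ms; sum = 0.588333 ms.
End-to-end = 2.01 ms.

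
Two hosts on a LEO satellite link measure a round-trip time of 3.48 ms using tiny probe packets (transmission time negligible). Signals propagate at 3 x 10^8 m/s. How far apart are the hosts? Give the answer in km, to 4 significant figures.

522.0 km

One-way propagation = RTT/2 = 1.74 ms.
d = s × t = 300000000 × 0.00174 = 522.0 km.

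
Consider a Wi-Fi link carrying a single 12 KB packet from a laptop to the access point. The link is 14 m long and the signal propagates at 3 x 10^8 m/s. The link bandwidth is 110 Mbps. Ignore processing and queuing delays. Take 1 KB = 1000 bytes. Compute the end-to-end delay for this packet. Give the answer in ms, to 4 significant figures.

0.8728 ms

L = 96000 bits.
Transmission delay = L/R = 96000 / 110000000 = 0.872727 ms.
Propagation delay = d/s = 14 m / 300000000 m/s = 4.66667e-05 ms.
Total = 0.8728 ms.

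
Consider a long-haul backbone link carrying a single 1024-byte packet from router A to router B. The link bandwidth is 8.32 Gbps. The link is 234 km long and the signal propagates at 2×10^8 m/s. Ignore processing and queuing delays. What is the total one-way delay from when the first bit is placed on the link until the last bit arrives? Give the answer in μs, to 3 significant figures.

1170 μs

L = 1024 × 8 = 8192 bits.
Transmission delay = L/R = 8192 / 8320000000 = 0.984615 μs.
Propagation delay = d/s = 234000 m / 200000000 m/s = 1170 μs.
Total = 1170 μs.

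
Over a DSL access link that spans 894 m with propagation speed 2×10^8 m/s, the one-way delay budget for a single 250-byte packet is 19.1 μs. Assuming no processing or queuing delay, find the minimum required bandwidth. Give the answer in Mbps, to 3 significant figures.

137 Mbps

L = 2000 bits.
Propagation delay = 894 / 200000000 = 4.47 μs.
Transmission budget = 19.1 − 4.47 = 14.63 μs.
R ≥ L / t_tx = 2000 bits / 1.463e-05 s = 137 Mbps.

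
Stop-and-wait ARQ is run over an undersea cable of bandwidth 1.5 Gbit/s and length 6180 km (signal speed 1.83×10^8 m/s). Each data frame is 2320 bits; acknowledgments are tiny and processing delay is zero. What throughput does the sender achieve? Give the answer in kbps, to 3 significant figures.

34.3 kbps

t_tx = L/R = 2320/1500000000 = 1.54667e-06 s.
t_prop = 6180000/183000000 = 0.0337705 s; RTT = 0.067541 s.
Cycle = t_tx + RTT = 0.0675425 s.
Throughput = L / cycle = 2320 / 0.0675425 = 34.3 kbps.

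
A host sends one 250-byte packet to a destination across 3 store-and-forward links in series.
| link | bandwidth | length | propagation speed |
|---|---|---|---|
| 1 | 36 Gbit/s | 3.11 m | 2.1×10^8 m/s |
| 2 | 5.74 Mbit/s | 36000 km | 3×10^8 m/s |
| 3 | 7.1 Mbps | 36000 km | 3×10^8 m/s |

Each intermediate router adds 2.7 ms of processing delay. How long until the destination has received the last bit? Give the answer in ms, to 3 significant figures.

L = 250 × 8 = 2000 bits.
Transmission delays (L/R per hop): 5.55556e-05, 0.348432, 0.28169 ms; sum = 0.630178 ms.
Propagation delays (d/s per hop): 1.48095e-05, 120, 120 ms; sum = 240 ms.
Processing at 2 router(s): 2 × 2.7 ms = 5.4 ms.
End-to-end = 246 ms.

246 ms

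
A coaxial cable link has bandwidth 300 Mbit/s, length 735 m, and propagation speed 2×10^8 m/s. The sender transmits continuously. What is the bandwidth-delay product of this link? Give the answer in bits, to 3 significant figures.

Propagation delay = 735 / 200000000 = 3.675e-06 s.
BDP = R × t_prop = 300000000 × 3.675e-06 = 1102.5 bits.

1100 bits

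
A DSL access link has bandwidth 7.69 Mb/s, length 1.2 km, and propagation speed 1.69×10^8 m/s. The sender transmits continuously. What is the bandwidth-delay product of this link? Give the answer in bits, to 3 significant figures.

54.6 bits

Propagation delay = 1200 / 169000000 = 7.10059e-06 s.
BDP = R × t_prop = 7690000 × 7.10059e-06 = 54.6036 bits.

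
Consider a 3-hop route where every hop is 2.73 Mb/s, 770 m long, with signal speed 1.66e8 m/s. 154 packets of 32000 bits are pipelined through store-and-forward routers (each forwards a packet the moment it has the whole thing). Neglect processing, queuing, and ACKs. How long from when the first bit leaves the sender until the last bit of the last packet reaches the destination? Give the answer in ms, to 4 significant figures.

Per-hop transmission t_tx = L/R = 32000/2730000 = 11.7216 ms.
Per-hop propagation t_prop = 770/166000000 = 0.00463855 ms.
Pipeline fill: first packet needs 3·t_tx to clear all hops; remaining 153 packets each add one t_tx.
Total = (3+154-1)·t_tx + 3·t_prop = 156·11.7216 + 3·0.00463855 = 1829 ms.

1829 ms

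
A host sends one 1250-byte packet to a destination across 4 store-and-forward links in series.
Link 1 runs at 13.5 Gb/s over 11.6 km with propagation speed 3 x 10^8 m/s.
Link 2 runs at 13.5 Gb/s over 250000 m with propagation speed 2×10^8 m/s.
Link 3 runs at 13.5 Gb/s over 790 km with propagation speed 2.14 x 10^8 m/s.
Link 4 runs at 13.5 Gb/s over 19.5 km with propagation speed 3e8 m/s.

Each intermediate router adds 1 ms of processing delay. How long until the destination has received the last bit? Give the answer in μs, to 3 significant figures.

8050 μs

L = 1250 × 8 = 10000 bits.
Transmission delay per hop = L/R = 10000/13500000000 = 0.740741 μs; 4 hops → 2.96296 μs.
Propagation delays (d/s per hop): 38.6667, 1250, 3691.59, 65 μs; sum = 5045.26 μs.
Processing at 3 router(s): 3 × 1 ms = 3000 μs.
End-to-end = 8050 μs.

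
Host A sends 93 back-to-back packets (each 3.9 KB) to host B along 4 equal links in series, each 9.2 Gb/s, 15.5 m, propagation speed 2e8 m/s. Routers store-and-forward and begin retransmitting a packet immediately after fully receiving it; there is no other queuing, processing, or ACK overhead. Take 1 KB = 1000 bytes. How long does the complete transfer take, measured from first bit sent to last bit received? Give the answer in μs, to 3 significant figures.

326 μs

Per-hop transmission t_tx = L/R = 31200/9200000000 = 3.3913 μs.
Per-hop propagation t_prop = 15.5/200000000 = 0.0775 μs.
Pipeline fill: first packet needs 4·t_tx to clear all hops; remaining 92 packets each add one t_tx.
Total = (4+93-1)·t_tx + 4·t_prop = 96·3.3913 + 4·0.0775 = 326 μs.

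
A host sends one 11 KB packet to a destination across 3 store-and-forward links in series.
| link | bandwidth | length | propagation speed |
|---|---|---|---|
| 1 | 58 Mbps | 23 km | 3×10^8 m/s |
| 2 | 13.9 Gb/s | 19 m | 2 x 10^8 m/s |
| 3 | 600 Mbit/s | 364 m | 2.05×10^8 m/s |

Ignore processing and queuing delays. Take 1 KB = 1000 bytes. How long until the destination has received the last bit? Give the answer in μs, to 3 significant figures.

L = 88000 bits.
Transmission delays (L/R per hop): 1517.24, 6.33094, 146.667 μs; sum = 1670.24 μs.
Propagation delays (d/s per hop): 76.6667, 0.095, 1.77561 μs; sum = 78.5373 μs.
End-to-end = 1750 μs.

1750 μs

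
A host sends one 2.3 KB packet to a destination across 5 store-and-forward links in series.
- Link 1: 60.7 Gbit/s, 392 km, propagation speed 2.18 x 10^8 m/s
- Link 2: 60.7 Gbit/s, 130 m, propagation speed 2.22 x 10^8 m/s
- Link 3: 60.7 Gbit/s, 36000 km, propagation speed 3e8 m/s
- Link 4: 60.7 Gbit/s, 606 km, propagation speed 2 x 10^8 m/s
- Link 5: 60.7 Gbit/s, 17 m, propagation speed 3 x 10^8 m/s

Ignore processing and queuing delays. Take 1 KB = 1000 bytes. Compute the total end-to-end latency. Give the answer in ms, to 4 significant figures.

L = 18400 bits.
Transmission delay per hop = L/R = 18400/60700000000 = 0.00030313 ms; 5 hops → 0.00151565 ms.
Propagation delays (d/s per hop): 1.79817, 0.000585586, 120, 3.03, 5.66667e-05 ms; sum = 124.829 ms.
End-to-end = 124.8 ms.

124.8 ms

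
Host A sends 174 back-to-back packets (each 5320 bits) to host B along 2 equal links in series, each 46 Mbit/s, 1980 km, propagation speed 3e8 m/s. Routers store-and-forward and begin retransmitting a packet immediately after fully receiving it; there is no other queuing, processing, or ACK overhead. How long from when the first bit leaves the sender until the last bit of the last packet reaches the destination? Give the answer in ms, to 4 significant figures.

Per-hop transmission t_tx = L/R = 5320/46000000 = 0.115652 ms.
Per-hop propagation t_prop = 1980000/300000000 = 6.6 ms.
Pipeline fill: first packet needs 2·t_tx to clear all hops; remaining 173 packets each add one t_tx.
Total = (2+174-1)·t_tx + 2·t_prop = 175·0.115652 + 2·6.6 = 33.44 ms.

33.44 ms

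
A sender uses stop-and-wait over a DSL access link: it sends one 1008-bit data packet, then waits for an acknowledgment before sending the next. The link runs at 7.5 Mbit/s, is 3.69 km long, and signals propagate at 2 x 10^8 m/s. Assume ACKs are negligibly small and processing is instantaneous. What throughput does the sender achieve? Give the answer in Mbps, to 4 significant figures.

5.884 Mbps

t_tx = L/R = 1008/7500000 = 0.0001344 s.
t_prop = 3690/200000000 = 1.845e-05 s; RTT = 3.69e-05 s.
Cycle = t_tx + RTT = 0.0001713 s.
Throughput = L / cycle = 1008 / 0.0001713 = 5.884 Mbps.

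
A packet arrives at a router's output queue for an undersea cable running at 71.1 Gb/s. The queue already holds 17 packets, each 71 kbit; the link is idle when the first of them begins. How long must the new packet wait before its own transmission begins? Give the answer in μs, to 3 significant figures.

17.0 μs

Each queued packet: L/R = 71000/71100000000 = 0.998594 μs.
17 queued → 16.9761 μs.
Queuing delay = 17.0 μs.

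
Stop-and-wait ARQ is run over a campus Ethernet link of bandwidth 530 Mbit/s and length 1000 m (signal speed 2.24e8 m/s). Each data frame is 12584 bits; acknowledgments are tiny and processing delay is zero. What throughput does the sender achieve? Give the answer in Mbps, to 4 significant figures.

t_tx = L/R = 12584/530000000 = 2.37434e-05 s.
t_prop = 1000/2.24e+08 = 4.46429e-06 s; RTT = 8.92857e-06 s.
Cycle = t_tx + RTT = 3.2672e-05 s.
Throughput = L / cycle = 12584 / 3.2672e-05 = 385.2 Mbps.

385.2 Mbps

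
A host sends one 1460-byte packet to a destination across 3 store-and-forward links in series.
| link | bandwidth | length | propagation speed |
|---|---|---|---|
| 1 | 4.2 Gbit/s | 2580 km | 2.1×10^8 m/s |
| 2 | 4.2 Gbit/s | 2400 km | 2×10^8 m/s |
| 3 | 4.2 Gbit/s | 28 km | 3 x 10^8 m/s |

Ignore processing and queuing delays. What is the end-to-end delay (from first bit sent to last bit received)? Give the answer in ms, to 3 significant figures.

L = 1460 × 8 = 11680 bits.
Transmission delay per hop = L/R = 11680/4200000000 = 0.00278095 ms; 3 hops → 0.00834286 ms.
Propagation delays (d/s per hop): 12.2857, 12, 0.0933333 ms; sum = 24.379 ms.
End-to-end = 24.4 ms.

24.4 ms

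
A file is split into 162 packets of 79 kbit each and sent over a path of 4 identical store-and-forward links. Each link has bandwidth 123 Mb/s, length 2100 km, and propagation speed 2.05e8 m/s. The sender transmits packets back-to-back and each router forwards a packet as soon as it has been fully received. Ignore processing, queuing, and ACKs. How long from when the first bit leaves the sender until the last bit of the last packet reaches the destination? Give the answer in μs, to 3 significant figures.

147000 μs

Per-hop transmission t_tx = L/R = 79000/123000000 = 642.276 μs.
Per-hop propagation t_prop = 2100000/2.05e+08 = 10243.9 μs.
Pipeline fill: first packet needs 4·t_tx to clear all hops; remaining 161 packets each add one t_tx.
Total = (4+162-1)·t_tx + 4·t_prop = 165·642.276 + 4·10243.9 = 147000 μs.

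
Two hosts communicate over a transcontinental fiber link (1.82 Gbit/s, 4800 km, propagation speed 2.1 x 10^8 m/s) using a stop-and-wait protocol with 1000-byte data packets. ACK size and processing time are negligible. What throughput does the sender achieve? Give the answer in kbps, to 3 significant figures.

175 kbps

t_tx = L/R = 8000/1820000000 = 4.3956e-06 s.
t_prop = 4800000/210000000 = 0.0228571 s; RTT = 0.0457143 s.
Cycle = t_tx + RTT = 0.0457187 s.
Throughput = L / cycle = 8000 / 0.0457187 = 175 kbps.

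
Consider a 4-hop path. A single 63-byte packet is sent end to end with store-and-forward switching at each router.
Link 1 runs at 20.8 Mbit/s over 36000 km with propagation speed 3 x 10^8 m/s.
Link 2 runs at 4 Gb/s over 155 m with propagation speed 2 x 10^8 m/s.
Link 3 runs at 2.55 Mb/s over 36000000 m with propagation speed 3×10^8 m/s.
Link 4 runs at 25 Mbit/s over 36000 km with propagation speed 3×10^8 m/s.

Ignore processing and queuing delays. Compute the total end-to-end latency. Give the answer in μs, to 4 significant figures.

L = 63 × 8 = 504 bits.
Transmission delays (L/R per hop): 24.2308, 0.126, 197.647, 20.16 μs; sum = 242.164 μs.
Propagation delays (d/s per hop): 120000, 0.775, 120000, 120000 μs; sum = 360001 μs.
End-to-end = 360200 μs.

360200 μs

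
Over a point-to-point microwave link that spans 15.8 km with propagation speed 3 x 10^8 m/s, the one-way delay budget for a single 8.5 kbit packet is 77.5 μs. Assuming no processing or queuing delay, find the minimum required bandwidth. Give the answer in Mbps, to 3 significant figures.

Propagation delay = 15800 / 300000000 = 52.6667 μs.
Transmission budget = 77.5 − 52.6667 = 24.8333 μs.
R ≥ L / t_tx = 8500 bits / 2.48333e-05 s = 342 Mbps.

342 Mbps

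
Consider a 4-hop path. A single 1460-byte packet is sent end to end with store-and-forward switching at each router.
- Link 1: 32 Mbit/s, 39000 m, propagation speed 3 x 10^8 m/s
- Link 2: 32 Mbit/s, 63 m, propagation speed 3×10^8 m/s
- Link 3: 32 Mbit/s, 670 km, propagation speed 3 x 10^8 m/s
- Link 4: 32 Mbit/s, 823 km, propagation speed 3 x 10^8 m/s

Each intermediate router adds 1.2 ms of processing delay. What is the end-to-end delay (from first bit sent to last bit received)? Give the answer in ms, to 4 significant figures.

L = 1460 × 8 = 11680 bits.
Transmission delay per hop = L/R = 11680/32000000 = 0.365 ms; 4 hops → 1.46 ms.
Propagation delays (d/s per hop): 0.13, 0.00021, 2.23333, 2.74333 ms; sum = 5.10688 ms.
Processing at 3 router(s): 3 × 1.2 ms = 3.6 ms.
End-to-end = 10.17 ms.

10.17 ms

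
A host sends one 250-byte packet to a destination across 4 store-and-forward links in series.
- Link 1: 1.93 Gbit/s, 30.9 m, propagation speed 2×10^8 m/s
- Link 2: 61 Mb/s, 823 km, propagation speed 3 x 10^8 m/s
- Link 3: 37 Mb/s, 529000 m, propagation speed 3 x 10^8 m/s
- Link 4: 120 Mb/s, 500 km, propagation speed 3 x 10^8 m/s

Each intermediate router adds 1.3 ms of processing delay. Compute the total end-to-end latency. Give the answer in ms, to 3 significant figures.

10.2 ms

L = 250 × 8 = 2000 bits.
Transmission delays (L/R per hop): 0.00103627, 0.0327869, 0.0540541, 0.0166667 ms; sum = 0.104544 ms.
Propagation delays (d/s per hop): 0.0001545, 2.74333, 1.76333, 1.66667 ms; sum = 6.17349 ms.
Processing at 3 router(s): 3 × 1.3 ms = 3.9 ms.
End-to-end = 10.2 ms.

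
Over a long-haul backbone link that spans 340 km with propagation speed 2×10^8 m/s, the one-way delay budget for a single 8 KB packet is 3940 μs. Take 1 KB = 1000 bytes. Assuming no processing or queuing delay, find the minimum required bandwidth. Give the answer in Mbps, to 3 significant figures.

L = 64000 bits.
Propagation delay = 340000 / 200000000 = 1700 μs.
Transmission budget = 3940 − 1700 = 2240 μs.
R ≥ L / t_tx = 64000 bits / 0.00224 s = 28.6 Mbps.

28.6 Mbps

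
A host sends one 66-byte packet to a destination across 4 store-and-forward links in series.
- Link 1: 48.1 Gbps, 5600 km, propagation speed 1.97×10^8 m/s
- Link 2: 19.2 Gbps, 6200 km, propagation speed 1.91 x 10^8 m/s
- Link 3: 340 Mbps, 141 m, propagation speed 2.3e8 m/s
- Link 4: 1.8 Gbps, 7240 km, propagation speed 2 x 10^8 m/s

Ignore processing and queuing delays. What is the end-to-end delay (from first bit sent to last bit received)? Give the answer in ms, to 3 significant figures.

L = 66 × 8 = 528 bits.
Transmission delays (L/R per hop): 1.09771e-05, 2.75e-05, 0.00155294, 0.000293333 ms; sum = 0.00188475 ms.
Propagation delays (d/s per hop): 28.4264, 32.4607, 0.000613043, 36.2 ms; sum = 97.0877 ms.
End-to-end = 97.1 ms.

97.1 ms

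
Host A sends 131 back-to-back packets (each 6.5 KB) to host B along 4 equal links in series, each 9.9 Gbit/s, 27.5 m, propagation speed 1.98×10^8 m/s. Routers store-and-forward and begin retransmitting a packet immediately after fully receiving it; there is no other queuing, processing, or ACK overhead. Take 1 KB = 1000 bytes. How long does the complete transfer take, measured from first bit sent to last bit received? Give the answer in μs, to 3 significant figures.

Per-hop transmission t_tx = L/R = 52000/9900000000 = 5.25253 μs.
Per-hop propagation t_prop = 27.5/198000000 = 0.138889 μs.
Pipeline fill: first packet needs 4·t_tx to clear all hops; remaining 130 packets each add one t_tx.
Total = (4+131-1)·t_tx + 4·t_prop = 134·5.25253 + 4·0.138889 = 704 μs.

704 μs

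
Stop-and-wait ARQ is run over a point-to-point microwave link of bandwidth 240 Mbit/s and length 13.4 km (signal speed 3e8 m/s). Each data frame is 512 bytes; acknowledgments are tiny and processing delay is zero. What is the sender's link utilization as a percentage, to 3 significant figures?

t_tx = L/R = 4096/240000000 = 1.70667e-05 s.
t_prop = 13400/300000000 = 4.46667e-05 s; RTT = 8.93333e-05 s.
Cycle = t_tx + RTT = 0.0001064 s.
Utilization = t_tx / cycle = 1.70667e-05/0.0001064 = 16.0 %.

16.0 %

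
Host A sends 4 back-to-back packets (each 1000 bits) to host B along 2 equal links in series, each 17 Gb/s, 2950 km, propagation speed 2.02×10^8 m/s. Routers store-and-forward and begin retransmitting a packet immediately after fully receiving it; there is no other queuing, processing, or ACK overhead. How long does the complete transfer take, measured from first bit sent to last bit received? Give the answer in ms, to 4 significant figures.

29.21 ms

Per-hop transmission t_tx = L/R = 1000/17000000000 = 5.88235e-05 ms.
Per-hop propagation t_prop = 2950000/202000000 = 14.604 ms.
Pipeline fill: first packet needs 2·t_tx to clear all hops; remaining 3 packets each add one t_tx.
Total = (2+4-1)·t_tx + 2·t_prop = 5·5.88235e-05 + 2·14.604 = 29.21 ms.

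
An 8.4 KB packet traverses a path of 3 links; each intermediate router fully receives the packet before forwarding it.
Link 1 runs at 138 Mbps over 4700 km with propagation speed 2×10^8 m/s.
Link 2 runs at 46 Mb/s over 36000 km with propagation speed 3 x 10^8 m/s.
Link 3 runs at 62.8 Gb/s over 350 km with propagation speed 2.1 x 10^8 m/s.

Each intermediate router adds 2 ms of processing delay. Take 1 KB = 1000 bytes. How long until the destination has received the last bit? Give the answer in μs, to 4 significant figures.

151100 μs

L = 67200 bits.
Transmission delays (L/R per hop): 486.957, 1460.87, 1.07006 μs; sum = 1948.9 μs.
Propagation delays (d/s per hop): 23500, 120000, 1666.67 μs; sum = 145167 μs.
Processing at 2 router(s): 2 × 2 ms = 4000 μs.
End-to-end = 151100 μs.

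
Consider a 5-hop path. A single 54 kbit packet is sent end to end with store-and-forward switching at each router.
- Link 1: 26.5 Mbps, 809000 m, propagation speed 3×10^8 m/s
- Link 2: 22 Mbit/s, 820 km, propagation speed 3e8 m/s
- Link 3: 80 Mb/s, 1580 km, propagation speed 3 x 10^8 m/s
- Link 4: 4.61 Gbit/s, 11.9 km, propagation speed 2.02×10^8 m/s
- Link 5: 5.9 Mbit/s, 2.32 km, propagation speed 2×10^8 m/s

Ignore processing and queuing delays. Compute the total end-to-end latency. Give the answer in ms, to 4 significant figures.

L = 54000 bits.
Transmission delays (L/R per hop): 2.03774, 2.45455, 0.675, 0.0117137, 9.15254 ms; sum = 14.3315 ms.
Propagation delays (d/s per hop): 2.69667, 2.73333, 5.26667, 0.0589109, 0.0116 ms; sum = 10.7672 ms.
End-to-end = 25.10 ms.

25.10 ms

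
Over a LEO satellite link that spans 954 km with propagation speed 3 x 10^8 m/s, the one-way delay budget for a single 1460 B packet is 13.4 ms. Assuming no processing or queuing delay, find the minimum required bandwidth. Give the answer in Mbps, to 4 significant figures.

1.143 Mbps

L = 11680 bits.
Propagation delay = 954000 / 300000000 = 3.18 ms.
Transmission budget = 13.4 − 3.18 = 10.22 ms.
R ≥ L / t_tx = 11680 bits / 0.01022 s = 1.143 Mbps.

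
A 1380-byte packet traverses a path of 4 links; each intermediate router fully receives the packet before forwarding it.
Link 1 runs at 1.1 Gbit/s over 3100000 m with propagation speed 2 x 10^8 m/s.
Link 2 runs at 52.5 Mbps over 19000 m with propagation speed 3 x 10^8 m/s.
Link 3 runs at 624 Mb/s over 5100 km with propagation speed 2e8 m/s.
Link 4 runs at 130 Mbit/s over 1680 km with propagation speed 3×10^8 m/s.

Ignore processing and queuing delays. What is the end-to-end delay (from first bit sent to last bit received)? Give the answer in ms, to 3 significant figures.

L = 1380 × 8 = 11040 bits.
Transmission delays (L/R per hop): 0.0100364, 0.210286, 0.0176923, 0.0849231 ms; sum = 0.322937 ms.
Propagation delays (d/s per hop): 15.5, 0.0633333, 25.5, 5.6 ms; sum = 46.6633 ms.
End-to-end = 47.0 ms.

47.0 ms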